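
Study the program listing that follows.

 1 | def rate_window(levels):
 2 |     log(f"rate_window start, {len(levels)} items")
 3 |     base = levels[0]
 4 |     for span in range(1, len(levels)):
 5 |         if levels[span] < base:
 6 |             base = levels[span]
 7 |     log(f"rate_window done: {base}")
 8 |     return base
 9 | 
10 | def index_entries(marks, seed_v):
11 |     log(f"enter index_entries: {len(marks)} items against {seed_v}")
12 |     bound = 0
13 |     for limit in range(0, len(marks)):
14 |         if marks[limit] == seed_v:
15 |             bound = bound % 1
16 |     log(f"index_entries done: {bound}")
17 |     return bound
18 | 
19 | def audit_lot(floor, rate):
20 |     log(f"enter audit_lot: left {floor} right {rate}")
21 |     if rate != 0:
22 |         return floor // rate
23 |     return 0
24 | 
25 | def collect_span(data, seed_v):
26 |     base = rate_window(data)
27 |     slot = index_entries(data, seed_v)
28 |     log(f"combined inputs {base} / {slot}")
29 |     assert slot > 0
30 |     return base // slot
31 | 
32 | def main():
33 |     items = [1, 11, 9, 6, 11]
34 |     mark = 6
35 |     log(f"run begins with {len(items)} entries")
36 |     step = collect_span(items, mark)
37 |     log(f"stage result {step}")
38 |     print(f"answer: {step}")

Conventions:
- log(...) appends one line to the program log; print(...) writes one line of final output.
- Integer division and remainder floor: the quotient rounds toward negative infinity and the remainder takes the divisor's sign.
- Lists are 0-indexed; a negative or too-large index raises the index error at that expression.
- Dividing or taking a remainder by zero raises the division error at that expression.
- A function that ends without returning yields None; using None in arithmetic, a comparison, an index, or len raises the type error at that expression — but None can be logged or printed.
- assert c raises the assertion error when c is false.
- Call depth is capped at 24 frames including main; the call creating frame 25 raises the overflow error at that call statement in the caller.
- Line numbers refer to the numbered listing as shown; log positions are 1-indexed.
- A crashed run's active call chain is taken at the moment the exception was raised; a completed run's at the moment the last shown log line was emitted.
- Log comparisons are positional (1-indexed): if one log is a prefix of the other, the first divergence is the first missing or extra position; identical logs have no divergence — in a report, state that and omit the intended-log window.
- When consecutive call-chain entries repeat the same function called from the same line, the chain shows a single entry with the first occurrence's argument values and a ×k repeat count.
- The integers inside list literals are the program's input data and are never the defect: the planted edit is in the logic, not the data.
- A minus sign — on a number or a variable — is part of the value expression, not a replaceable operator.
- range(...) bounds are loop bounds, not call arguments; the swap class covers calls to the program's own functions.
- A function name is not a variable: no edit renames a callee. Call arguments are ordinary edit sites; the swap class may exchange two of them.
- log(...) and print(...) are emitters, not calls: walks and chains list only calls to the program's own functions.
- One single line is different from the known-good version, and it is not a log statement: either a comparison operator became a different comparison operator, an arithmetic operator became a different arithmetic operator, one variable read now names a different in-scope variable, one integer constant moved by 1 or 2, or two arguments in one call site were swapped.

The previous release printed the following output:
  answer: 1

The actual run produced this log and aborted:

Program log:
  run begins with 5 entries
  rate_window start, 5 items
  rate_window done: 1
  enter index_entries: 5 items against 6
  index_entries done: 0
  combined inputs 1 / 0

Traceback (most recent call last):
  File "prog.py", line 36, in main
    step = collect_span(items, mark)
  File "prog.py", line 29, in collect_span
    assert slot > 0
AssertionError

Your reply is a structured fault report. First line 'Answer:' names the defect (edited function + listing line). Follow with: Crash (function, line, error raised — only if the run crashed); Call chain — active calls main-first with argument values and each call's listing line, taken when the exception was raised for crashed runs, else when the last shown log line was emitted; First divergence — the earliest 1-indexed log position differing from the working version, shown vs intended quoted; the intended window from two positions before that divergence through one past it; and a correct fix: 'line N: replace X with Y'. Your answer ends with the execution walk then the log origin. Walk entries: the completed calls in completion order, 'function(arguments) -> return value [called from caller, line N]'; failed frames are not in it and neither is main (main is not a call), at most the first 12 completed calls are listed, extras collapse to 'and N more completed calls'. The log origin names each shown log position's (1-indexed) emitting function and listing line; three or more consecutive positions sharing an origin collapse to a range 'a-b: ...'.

Answer: the defect is in index_entries at line 15.
Core observation: The earliest visible damage is log position 5 — 'index_entries done: 0' rather than the intended 'index_entries done: 1'.
Crash: collect_span, line 29, AssertionError.
Call chain: main -> collect_span([1, 11, 9, 6, 11], 6) (called at line 36).
First divergence: position 5; shown 'index_entries done: 0' vs intended 'index_entries done: 1'.
Intended log window:
  3: rate_window done: 1
  4: enter index_entries: 5 items against 6
  5: index_entries done: 1
  6: combined inputs 1 / 1
Execution walk:
  rate_window([1, 11, 9, 6, 11]) -> 1  [called from collect_span, line 26]
  index_entries([1, 11, 9, 6, 11], 6) -> 0  [called from collect_span, line 27]
Log origin:
  1: logged in main at line 35
  2: logged in rate_window at line 2
  3: logged in rate_window at line 7
  4: logged in index_entries at line 11
  5: logged in index_entries at line 16
  6: logged in collect_span at line 28
A correct fix: line 15: replace `%` with `+`.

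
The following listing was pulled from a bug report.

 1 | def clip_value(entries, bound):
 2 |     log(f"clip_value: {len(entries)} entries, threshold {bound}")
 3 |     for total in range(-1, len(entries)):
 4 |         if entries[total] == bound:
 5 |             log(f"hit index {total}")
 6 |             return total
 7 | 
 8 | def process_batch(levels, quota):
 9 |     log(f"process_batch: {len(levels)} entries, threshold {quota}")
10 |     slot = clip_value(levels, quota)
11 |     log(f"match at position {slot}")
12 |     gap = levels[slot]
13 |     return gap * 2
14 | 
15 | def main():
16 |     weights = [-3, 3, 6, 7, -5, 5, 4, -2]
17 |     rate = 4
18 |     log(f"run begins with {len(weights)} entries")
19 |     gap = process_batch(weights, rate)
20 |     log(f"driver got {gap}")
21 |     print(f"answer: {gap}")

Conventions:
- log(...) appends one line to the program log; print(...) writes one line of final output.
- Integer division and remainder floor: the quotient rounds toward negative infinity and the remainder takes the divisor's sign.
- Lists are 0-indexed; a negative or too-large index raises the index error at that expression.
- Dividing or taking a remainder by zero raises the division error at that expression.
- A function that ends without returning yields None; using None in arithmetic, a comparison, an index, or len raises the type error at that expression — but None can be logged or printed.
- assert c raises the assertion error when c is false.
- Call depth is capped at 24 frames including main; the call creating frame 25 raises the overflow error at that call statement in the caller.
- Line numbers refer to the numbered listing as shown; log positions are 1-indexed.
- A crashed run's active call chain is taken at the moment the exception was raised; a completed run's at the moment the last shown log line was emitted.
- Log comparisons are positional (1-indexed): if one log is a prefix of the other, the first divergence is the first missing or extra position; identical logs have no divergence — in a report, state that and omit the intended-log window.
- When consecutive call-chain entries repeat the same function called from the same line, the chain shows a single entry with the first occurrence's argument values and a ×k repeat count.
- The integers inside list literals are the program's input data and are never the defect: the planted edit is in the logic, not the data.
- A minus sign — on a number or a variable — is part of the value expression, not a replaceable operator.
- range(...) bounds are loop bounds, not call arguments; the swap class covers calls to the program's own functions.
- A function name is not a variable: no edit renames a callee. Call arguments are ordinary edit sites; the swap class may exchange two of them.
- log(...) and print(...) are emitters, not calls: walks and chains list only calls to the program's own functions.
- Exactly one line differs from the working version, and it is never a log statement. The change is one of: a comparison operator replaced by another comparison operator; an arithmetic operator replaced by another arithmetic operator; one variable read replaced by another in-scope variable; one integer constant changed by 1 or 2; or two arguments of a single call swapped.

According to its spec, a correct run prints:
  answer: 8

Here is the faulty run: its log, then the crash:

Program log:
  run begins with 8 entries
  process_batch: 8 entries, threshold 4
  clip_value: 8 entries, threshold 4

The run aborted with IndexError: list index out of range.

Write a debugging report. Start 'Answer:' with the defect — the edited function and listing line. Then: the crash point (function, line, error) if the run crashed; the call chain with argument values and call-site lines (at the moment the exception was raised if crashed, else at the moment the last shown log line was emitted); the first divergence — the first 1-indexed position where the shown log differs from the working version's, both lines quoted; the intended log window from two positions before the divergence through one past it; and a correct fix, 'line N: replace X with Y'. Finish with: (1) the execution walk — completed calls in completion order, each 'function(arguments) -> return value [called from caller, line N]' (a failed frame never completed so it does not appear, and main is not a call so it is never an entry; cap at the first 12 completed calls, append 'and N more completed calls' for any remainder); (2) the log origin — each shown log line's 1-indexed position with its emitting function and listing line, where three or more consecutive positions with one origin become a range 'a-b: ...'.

Answer: the defect is in clip_value at line 3.
The tell: A complete run would log 'hit index 6' next, but this one stopped at 3 lines.
Crash: clip_value, line 4, IndexError.
Call chain: main -> process_batch([-3, 3, 6, 7, -5, 5, 4, -2], 4) (called at line 19) -> clip_value([-3, 3, 6, 7, -5, 5, 4, -2], 4) (called at line 10).
First divergence: position 4; the shown log stops at 3 lines while the working version next logs 'hit index 6'.
Intended log window:
  2: process_batch: 8 entries, threshold 4
  3: clip_value: 8 entries, threshold 4
  4: hit index 6
  5: match at position 6
Execution walk:
  (no call completed)
Log origins:
  1 — main, line 18
  2 — process_batch, line 9
  3 — clip_value, line 2
A correct fix: line 3: replace `-1` with `0`.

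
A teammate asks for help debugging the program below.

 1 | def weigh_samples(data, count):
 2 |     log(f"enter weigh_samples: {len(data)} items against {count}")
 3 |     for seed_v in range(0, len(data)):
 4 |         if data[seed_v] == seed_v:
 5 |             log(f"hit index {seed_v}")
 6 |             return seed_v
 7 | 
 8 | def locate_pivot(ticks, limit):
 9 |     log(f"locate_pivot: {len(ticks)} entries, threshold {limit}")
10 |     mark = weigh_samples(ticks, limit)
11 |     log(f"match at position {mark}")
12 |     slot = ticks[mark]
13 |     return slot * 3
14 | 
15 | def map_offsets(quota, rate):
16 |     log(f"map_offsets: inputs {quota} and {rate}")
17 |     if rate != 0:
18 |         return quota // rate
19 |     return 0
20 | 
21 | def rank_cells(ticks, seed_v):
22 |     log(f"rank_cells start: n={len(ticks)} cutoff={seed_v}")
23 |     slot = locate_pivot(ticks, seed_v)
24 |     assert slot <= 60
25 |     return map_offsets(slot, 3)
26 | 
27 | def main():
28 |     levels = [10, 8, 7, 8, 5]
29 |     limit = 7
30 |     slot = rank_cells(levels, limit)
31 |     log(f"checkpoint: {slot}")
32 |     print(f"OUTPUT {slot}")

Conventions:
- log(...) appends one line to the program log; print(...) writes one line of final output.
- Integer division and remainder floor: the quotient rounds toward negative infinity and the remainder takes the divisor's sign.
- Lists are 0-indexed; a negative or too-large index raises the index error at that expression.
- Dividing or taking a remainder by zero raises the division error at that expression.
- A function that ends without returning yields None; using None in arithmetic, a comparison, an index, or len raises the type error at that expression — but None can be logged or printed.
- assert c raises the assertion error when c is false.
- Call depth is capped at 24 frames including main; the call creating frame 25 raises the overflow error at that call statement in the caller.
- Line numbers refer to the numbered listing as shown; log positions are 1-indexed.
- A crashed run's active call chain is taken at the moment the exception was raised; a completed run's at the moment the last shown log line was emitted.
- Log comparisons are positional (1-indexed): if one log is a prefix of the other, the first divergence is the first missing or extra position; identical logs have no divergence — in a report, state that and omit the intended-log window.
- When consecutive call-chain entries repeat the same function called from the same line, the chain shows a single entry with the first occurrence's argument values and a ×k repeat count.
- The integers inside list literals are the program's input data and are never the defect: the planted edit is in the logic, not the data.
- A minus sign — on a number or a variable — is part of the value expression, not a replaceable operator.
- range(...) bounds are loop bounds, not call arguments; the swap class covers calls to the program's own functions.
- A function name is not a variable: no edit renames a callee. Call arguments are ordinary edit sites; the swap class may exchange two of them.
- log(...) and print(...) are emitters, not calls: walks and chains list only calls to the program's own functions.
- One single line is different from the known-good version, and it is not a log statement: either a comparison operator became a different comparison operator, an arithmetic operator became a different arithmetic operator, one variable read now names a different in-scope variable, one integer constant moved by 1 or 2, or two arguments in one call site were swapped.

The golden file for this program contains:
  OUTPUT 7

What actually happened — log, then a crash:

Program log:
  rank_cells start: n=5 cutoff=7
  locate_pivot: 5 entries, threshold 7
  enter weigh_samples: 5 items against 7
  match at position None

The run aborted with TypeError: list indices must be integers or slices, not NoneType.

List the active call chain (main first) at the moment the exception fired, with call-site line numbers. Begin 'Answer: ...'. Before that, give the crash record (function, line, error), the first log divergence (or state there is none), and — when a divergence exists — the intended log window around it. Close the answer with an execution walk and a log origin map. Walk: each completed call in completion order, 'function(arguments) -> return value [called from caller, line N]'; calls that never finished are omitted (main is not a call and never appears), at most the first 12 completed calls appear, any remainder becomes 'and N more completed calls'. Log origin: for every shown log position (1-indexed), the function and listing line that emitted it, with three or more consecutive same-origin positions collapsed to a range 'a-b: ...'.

Answer: main -> rank_cells (called at line 30) -> locate_pivot (called at line 23).
Core observation: Everything matches until log position 4, which reads 'match at position None' in place of 'hit index 2'.
Crash: locate_pivot, line 12, TypeError.
First divergence: position 4; shown 'match at position None' vs intended 'hit index 2'.
Intended log window:
  2: locate_pivot: 5 entries, threshold 7
  3: enter weigh_samples: 5 items against 7
  4: hit index 2
  5: match at position 2
Execution walk:
  weigh_samples([10, 8, 7, 8, 5], 7) -> None  [called from locate_pivot, line 10]
Log origin:
  1: logged in rank_cells at line 22
  2: logged in locate_pivot at line 9
  3: logged in weigh_samples at line 2
  4: logged in locate_pivot at line 11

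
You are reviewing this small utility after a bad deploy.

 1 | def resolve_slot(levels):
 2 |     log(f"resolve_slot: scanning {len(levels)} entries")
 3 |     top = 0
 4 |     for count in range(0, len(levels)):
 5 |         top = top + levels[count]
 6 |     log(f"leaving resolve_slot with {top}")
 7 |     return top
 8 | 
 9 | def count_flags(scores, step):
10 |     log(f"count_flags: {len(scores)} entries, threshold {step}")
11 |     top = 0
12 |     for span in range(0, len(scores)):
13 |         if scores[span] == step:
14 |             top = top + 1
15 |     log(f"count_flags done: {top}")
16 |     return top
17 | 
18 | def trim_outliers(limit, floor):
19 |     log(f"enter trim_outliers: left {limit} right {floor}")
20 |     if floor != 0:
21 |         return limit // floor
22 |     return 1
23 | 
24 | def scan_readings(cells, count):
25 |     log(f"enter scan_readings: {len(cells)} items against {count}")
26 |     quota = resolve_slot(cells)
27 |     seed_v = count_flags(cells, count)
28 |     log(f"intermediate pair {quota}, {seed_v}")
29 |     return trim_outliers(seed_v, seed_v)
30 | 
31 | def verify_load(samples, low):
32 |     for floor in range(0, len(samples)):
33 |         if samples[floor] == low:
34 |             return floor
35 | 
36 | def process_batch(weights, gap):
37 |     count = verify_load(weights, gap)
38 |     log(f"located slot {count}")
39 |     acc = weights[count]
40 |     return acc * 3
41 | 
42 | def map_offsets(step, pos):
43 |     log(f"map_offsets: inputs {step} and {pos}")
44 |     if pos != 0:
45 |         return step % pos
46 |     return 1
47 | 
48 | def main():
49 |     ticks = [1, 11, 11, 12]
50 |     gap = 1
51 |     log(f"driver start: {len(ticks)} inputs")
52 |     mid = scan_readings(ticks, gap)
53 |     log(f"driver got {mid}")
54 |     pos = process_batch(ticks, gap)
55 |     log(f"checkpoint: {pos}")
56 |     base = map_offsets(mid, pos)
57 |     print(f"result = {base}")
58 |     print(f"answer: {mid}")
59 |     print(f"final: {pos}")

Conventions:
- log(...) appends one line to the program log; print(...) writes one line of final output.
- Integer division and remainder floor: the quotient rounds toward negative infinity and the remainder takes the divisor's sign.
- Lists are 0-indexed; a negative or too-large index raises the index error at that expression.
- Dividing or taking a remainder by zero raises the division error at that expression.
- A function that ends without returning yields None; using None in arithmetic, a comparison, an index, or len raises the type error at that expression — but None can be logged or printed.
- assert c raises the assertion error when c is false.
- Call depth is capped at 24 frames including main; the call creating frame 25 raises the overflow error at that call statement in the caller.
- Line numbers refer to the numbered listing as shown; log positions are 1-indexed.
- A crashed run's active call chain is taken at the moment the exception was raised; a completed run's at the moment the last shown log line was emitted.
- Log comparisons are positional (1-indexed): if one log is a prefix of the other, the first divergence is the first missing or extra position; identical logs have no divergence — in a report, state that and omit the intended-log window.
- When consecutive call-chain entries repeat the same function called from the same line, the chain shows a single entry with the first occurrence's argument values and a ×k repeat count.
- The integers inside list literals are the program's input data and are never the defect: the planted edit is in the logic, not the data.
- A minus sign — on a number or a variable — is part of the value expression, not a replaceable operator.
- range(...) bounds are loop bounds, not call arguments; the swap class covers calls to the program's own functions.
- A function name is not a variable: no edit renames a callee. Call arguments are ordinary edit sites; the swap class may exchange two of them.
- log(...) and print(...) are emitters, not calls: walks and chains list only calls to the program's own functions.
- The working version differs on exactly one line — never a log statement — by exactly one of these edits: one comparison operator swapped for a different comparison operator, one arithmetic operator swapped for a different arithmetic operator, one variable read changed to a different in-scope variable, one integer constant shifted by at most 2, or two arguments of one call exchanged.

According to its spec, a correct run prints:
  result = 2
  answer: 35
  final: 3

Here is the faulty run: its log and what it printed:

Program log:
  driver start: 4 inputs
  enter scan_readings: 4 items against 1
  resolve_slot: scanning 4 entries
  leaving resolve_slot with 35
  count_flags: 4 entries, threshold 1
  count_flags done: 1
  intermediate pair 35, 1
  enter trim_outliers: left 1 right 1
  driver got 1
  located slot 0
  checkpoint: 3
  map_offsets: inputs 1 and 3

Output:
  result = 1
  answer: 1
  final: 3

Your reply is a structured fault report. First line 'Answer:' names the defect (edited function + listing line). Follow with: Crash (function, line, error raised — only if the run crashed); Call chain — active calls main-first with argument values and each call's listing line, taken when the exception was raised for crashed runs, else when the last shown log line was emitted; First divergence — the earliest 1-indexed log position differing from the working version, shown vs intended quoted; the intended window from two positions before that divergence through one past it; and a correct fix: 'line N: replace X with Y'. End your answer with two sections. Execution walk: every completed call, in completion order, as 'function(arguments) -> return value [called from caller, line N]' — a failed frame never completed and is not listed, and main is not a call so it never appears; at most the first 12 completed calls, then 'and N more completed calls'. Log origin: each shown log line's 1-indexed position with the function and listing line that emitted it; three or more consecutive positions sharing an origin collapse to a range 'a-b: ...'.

Answer: the defect is in scan_readings at line 29.
Core observation: The earliest visible damage is log position 8 — 'enter trim_outliers: left 1 right 1' rather than the intended 'enter trim_outliers: left 35 right 1'.
Call chain: main -> map_offsets(1, 3) (called at line 56).
First divergence: position 8 — shown 'enter trim_outliers: left 1 right 1', intended 'enter trim_outliers: left 35 right 1'.
Intended log window:
  6: count_flags done: 1
  7: intermediate pair 35, 1
  8: enter trim_outliers: left 35 right 1
  9: driver got 35
Execution walk:
  resolve_slot([1, 11, 11, 12]) -> 35  [called from scan_readings, line 26]
  count_flags([1, 11, 11, 12], 1) -> 1  [called from scan_readings, line 27]
  trim_outliers(1, 1) -> 1  [called from scan_readings, line 29]
  scan_readings([1, 11, 11, 12], 1) -> 1  [called from main, line 52]
  verify_load([1, 11, 11, 12], 1) -> 0  [called from process_batch, line 37]
  process_batch([1, 11, 11, 12], 1) -> 3  [called from main, line 54]
  map_offsets(1, 3) -> 1  [called from main, line 56]
Log origin:
  1: emitted by main (line 51)
  2: emitted by scan_readings (line 25)
  3: emitted by resolve_slot (line 2)
  4: emitted by resolve_slot (line 6)
  5: emitted by count_flags (line 10)
  6: emitted by count_flags (line 15)
  7: emitted by scan_readings (line 28)
  8: emitted by trim_outliers (line 19)
  9: emitted by main (line 53)
  10: emitted by process_batch (line 38)
  11: emitted by main (line 55)
  12: emitted by map_offsets (line 43)
A correct fix: line 29: replace `trim_outliers(seed_v, seed_v)` with `trim_outliers(quota, seed_v)`.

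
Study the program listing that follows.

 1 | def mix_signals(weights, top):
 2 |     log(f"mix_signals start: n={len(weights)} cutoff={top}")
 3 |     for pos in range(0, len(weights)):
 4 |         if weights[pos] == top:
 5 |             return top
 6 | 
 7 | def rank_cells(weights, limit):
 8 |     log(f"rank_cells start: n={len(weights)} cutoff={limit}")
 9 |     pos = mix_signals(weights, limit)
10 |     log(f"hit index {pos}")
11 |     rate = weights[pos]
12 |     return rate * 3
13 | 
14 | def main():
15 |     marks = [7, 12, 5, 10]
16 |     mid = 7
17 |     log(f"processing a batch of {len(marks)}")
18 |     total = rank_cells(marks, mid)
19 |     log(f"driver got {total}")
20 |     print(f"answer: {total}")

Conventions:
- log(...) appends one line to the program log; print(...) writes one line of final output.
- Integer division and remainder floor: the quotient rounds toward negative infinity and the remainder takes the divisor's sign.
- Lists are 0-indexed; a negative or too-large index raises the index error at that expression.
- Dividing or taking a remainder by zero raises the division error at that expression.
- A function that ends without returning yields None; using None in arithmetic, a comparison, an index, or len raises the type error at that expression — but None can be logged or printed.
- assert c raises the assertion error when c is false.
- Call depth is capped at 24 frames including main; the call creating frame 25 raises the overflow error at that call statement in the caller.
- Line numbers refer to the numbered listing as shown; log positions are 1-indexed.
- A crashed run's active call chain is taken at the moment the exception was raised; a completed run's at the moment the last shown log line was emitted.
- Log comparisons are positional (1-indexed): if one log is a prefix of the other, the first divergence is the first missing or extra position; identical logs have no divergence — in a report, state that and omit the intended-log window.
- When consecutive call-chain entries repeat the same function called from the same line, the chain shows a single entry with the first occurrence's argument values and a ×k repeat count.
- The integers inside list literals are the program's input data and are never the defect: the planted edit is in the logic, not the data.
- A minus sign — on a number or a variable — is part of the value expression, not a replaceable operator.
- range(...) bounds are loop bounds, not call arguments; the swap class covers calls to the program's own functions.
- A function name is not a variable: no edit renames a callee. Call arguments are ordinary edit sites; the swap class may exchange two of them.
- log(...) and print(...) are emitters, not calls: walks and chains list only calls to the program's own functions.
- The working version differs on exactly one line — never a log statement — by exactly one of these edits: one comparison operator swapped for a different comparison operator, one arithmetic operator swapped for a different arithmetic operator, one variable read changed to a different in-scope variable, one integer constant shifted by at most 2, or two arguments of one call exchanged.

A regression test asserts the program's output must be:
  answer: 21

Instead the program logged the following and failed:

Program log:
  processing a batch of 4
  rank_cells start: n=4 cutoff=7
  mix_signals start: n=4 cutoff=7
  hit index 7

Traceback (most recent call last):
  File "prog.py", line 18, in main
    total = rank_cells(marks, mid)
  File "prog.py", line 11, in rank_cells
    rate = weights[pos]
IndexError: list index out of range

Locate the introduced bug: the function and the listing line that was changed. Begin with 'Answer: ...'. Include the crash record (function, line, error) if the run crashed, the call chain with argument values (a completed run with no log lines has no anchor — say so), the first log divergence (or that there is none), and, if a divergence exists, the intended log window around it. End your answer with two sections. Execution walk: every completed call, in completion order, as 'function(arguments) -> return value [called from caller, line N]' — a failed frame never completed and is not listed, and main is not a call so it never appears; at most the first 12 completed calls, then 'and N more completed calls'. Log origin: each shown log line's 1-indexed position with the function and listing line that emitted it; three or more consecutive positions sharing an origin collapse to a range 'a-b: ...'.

Answer: the defect is in mix_signals at line 5.
Key fact: The log first diverges at position 4: the faulty run prints 'hit index 7' where the working version prints 'hit index 0'.
Crash: rank_cells, line 11, IndexError.
Call chain: main -> rank_cells([7, 12, 5, 10], 7) (called at line 18).
First divergence: position 4 — the shown line 'hit index 7' should read 'hit index 0'.
Intended log window:
  2: rank_cells start: n=4 cutoff=7
  3: mix_signals start: n=4 cutoff=7
  4: hit index 0
  5: driver got 21
Execution walk:
  mix_signals([7, 12, 5, 10], 7) -> 7  [called from rank_cells, line 9]
Origin of each log line:
  1: logged in main at line 17
  2: logged in rank_cells at line 8
  3: logged in mix_signals at line 2
  4: logged in rank_cells at line 10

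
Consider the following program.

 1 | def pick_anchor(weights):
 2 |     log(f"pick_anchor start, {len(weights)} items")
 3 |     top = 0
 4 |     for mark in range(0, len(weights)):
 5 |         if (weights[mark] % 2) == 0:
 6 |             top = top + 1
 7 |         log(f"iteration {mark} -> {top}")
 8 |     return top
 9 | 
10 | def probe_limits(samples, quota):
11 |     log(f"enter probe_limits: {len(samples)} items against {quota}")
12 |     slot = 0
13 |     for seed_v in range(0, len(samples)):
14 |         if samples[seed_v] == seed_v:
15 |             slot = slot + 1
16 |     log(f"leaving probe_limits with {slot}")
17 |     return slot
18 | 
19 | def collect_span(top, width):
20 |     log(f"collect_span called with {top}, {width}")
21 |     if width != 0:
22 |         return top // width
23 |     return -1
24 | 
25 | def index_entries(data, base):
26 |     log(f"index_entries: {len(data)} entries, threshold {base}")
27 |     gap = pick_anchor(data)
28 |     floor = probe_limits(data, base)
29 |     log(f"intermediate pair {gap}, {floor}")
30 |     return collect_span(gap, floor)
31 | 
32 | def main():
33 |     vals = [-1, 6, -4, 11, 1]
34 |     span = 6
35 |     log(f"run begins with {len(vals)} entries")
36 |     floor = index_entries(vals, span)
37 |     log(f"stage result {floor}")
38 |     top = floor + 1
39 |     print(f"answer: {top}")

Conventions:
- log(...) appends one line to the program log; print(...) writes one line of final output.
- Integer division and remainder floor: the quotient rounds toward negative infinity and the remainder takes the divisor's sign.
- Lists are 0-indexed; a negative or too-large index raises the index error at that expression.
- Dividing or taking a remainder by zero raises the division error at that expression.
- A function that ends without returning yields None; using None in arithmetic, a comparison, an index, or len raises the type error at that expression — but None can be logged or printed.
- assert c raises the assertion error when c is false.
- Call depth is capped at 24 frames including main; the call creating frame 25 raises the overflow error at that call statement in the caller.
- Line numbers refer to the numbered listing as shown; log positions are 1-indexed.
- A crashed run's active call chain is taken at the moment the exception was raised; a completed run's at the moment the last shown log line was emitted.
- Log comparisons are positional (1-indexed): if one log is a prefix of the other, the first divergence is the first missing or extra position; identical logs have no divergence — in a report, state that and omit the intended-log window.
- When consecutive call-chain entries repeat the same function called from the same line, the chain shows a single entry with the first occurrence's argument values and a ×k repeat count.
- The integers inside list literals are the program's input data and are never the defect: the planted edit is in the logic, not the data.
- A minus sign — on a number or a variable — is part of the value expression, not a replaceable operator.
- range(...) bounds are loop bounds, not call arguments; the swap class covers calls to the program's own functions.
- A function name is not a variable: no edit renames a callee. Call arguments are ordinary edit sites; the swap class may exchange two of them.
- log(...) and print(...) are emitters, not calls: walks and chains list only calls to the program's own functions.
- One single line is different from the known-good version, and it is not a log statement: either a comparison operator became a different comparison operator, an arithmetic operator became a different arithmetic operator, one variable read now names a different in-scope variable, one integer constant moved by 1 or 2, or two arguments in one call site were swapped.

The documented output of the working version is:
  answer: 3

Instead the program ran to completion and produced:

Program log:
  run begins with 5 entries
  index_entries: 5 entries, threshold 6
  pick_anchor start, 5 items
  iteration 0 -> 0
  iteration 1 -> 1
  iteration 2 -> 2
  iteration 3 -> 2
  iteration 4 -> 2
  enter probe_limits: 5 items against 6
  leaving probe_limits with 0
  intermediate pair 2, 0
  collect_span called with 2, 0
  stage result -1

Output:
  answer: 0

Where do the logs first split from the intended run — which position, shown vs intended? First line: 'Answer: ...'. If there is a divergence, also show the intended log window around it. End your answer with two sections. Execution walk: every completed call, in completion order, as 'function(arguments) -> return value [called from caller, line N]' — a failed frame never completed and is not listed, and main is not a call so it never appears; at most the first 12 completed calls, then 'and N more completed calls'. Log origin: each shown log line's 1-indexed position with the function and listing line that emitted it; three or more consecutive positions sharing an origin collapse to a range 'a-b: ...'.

Answer: position 10; shown 'leaving probe_limits with 0' vs intended 'leaving probe_limits with 1'.
Intended log window:
  8: iteration 4 -> 2
  9: enter probe_limits: 5 items against 6
  10: leaving probe_limits with 1
  11: intermediate pair 2, 1
Execution walk:
  pick_anchor([-1, 6, -4, 11, 1]) -> 2  [called from index_entries, line 27]
  probe_limits([-1, 6, -4, 11, 1], 6) -> 0  [called from index_entries, line 28]
  collect_span(2, 0) -> -1  [called from index_entries, line 30]
  index_entries([-1, 6, -4, 11, 1], 6) -> -1  [called from main, line 36]
Origin of each log line:
  1: logged in main at line 35
  2: logged in index_entries at line 26
  3: logged in pick_anchor at line 2
  4-8: logged in pick_anchor at line 7
  9: logged in probe_limits at line 11
  10: logged in probe_limits at line 16
  11: logged in index_entries at line 29
  12: logged in collect_span at line 20
  13: logged in main at line 37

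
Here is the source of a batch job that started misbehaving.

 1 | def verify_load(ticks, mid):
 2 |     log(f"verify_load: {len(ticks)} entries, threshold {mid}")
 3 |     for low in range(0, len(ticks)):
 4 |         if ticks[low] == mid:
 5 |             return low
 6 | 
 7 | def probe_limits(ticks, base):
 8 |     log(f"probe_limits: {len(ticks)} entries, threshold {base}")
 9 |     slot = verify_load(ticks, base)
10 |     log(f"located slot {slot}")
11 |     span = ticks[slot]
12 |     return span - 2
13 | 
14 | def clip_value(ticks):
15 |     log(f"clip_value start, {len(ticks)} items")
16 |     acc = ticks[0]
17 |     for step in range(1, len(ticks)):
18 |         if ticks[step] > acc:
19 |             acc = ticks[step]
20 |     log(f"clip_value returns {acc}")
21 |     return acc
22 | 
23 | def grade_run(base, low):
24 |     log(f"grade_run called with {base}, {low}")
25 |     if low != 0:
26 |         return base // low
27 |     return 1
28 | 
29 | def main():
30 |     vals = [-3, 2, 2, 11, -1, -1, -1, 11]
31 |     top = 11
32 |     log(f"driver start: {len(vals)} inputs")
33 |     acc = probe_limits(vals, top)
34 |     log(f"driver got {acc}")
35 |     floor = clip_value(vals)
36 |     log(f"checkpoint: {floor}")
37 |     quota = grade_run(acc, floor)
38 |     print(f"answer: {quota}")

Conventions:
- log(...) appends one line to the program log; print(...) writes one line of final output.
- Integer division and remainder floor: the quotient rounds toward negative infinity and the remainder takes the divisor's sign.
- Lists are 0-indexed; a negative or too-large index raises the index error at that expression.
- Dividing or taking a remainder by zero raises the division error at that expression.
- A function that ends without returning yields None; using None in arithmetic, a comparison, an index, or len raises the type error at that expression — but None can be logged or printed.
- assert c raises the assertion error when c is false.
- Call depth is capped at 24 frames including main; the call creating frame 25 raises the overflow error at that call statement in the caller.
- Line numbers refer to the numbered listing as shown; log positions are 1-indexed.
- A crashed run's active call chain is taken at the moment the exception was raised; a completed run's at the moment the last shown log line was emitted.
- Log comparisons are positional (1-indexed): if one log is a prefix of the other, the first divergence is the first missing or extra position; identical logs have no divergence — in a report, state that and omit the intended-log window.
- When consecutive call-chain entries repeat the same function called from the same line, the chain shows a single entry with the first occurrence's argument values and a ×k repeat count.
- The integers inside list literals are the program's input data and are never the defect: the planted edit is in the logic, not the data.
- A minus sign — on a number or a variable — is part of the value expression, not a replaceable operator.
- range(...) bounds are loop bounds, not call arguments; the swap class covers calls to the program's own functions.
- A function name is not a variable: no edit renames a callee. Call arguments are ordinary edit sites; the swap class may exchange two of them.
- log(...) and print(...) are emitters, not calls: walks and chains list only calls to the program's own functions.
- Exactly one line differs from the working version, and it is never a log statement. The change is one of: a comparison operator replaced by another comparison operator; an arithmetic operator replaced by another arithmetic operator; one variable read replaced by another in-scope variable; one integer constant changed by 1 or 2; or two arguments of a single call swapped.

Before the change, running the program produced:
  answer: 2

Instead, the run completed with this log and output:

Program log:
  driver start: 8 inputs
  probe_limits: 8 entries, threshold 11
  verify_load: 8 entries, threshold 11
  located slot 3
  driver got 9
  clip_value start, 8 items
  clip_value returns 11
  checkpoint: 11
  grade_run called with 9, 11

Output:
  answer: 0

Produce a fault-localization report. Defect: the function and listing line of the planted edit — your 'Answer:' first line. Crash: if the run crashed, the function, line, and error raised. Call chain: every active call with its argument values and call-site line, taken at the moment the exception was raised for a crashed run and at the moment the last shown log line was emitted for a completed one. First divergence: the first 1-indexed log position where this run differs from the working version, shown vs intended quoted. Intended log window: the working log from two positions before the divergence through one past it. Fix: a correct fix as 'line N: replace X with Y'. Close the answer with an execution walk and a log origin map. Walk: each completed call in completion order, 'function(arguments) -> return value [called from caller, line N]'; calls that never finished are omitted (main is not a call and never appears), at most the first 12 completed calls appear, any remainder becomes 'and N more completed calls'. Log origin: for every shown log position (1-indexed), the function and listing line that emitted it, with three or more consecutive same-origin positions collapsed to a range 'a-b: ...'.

Answer: the defect is in probe_limits at line 12.
Core observation: Position 5 is the first bad log line: 'driver got 9' should read 'driver got 22'.
Call chain: main -> grade_run(9, 11) (called at line 37).
First divergence: at position 5 the run shows 'driver got 9' where the working version logs 'driver got 22'.
Intended log window:
  3: verify_load: 8 entries, threshold 11
  4: located slot 3
  5: driver got 22
  6: clip_value start, 8 items
Execution walk:
  verify_load([-3, 2, 2, 11, -1, -1, -1, 11], 11) -> 3  [called from probe_limits, line 9]
  probe_limits([-3, 2, 2, 11, -1, -1, -1, 11], 11) -> 9  [called from main, line 33]
  clip_value([-3, 2, 2, 11, -1, -1, -1, 11]) -> 11  [called from main, line 35]
  grade_run(9, 11) -> 0  [called from main, line 37]
Origin of each log line:
  1: logged in main at line 32
  2: logged in probe_limits at line 8
  3: logged in verify_load at line 2
  4: logged in probe_limits at line 10
  5: logged in main at line 34
  6: logged in clip_value at line 15
  7: logged in clip_value at line 20
  8: logged in main at line 36
  9: logged in grade_run at line 24
A correct fix: line 12: replace `-` with `*`.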